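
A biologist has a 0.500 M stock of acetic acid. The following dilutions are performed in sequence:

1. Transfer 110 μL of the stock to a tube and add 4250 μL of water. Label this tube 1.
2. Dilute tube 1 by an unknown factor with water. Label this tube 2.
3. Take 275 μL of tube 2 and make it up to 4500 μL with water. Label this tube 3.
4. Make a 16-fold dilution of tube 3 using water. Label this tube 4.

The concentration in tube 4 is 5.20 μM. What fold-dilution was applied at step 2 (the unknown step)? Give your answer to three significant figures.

Step 1: 110 μL + 4250 μL = 4360 μL total → factor 4360/110 = 39.636
Step 2: unknown factor x
Step 3: 275 μL brought to 4500 μL → factor 4500/275 = 16.364
Step 4: 16-fold → factor 16
Product of known-step factors = 10378
Overall factor = 0.500 M / (5.20 μM) = 96154
x = 96154 / 10378 = 9.27

9.27-fold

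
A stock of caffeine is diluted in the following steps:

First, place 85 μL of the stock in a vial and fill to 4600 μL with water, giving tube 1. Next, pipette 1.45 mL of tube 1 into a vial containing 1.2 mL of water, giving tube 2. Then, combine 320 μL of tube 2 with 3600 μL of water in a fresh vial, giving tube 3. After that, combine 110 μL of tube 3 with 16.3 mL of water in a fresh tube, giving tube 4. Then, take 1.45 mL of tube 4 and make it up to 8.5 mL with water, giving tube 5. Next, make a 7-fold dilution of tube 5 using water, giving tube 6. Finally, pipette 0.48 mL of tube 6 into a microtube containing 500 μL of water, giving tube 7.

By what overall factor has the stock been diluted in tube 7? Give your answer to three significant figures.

1.51 × 10^7

Step 1: 85 μL brought to 4600 μL → factor 4600/85 = 54.118
Step 2: 1.45 mL + 1.2 mL = 2.65 mL total → factor 2.65/1.45 = 1.8276
Step 3: 320 μL + 3600 μL = 3920 μL total → factor 3920/320 = 12.25
Step 4: 110 μL + 16.3 mL = 16410 μL total → factor 16410/110 = 149.18
Step 5: 1.45 mL brought to 8.5 mL → factor 8.5/1.45 = 5.8621
Step 6: 7-fold → factor 7
Step 7: 0.48 mL + 500 μL = 0.98 mL total → factor 0.98/0.48 = 2.0417
Overall dilution factor = 54.118 × 1.8276 × 12.25 × 149.18 × 5.8621 × 7 × 2.0417 = 1.5143 × 10^7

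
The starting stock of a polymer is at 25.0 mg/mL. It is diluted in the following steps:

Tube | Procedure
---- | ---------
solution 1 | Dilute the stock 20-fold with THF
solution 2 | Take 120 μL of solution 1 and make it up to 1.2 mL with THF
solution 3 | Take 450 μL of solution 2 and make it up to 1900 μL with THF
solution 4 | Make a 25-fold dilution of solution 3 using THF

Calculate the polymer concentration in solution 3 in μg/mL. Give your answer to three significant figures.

29.6 μg/mL

Step 1: 20-fold → factor 20
Step 2: 120 μL brought to 1.2 mL → factor 1200/120 = 10
Step 3: 450 μL brought to 1900 μL → factor 1900/450 = 4.2222
Dilution factor through solution 3 = 20 × 10 × 4.2222 = 844.44
[solution 3] = 25.0 mg/mL / 844.44 = 0.02961 mg/mL = 29.6 μg/mL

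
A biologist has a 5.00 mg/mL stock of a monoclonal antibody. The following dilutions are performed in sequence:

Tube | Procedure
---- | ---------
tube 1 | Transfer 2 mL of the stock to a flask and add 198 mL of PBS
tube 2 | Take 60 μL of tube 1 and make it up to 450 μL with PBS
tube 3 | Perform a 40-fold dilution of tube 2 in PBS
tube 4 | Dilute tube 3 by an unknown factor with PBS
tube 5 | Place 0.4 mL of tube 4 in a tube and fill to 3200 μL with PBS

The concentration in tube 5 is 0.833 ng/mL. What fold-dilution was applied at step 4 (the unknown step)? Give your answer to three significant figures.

Step 1: 2 mL + 198 mL = 200 mL total → factor 200/2 = 100
Step 2: 60 μL brought to 450 μL → factor 450/60 = 7.5
Step 3: 40-fold → factor 40
Step 4: unknown factor x
Step 5: 0.4 mL brought to 3200 μL → factor 3.2/0.4 = 8
Product of known-step factors = 2.4 × 10^5
Overall factor = 5.00 mg/mL / (0.833 ng/mL) = 6.0024 × 10^6
x = 6.0024 × 10^6 / 2.4 × 10^5 = 25.0

25.0-fold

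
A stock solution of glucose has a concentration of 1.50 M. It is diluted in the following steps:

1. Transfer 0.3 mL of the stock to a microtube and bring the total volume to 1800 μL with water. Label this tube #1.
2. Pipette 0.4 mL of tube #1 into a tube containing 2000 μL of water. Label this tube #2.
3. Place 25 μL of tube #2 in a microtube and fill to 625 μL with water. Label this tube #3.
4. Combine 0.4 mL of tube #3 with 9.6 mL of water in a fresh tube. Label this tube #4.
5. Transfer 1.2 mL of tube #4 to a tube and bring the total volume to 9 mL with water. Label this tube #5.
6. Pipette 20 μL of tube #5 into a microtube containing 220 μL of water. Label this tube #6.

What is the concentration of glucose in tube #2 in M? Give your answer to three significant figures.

Step 1: 0.3 mL brought to 1800 μL → factor 1.8/0.3 = 6
Step 2: 0.4 mL + 2000 μL = 2.4 mL total → factor 2.4/0.4 = 6
Dilution factor through tube #2 = 6 × 6 = 36
[tube #2] = 1.50 M / 36 = 0.0417 M

0.0417 M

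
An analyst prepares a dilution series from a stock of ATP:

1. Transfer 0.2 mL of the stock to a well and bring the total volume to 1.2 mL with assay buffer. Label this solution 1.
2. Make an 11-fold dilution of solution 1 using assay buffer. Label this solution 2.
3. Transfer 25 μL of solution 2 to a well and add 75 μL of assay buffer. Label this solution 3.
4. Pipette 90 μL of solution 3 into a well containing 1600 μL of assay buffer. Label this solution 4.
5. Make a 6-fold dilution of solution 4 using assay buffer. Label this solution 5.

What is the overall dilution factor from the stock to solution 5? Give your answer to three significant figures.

2.97 × 10^4

Step 1: 0.2 mL brought to 1.2 mL → factor 1.2/0.2 = 6
Step 2: 11-fold → factor 11
Step 3: 25 μL + 75 μL = 100 μL total → factor 100/25 = 4
Step 4: 90 μL + 1600 μL = 1690 μL total → factor 1690/90 = 18.778
Step 5: 6-fold → factor 6
Overall dilution factor = 6 × 11 × 4 × 18.778 × 6 = 29744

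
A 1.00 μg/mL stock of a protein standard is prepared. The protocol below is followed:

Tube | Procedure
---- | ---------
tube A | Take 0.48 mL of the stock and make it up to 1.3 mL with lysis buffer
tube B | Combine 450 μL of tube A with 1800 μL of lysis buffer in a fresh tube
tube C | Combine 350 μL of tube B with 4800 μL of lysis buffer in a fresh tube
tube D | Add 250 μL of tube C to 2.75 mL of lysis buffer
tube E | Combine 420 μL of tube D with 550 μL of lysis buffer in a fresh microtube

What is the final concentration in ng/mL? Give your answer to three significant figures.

0.181 ng/mL

Step 1: 0.48 mL brought to 1.3 mL → factor 1.3/0.48 = 2.7083
Step 2: 450 μL + 1800 μL = 2250 μL total → factor 2250/450 = 5
Step 3: 350 μL + 4800 μL = 5150 μL total → factor 5150/350 = 14.714
Step 4: 250 μL + 2.75 mL = 3000 μL total → factor 3000/250 = 12
Step 5: 420 μL + 550 μL = 970 μL total → factor 970/420 = 2.3095
Overall dilution factor = 2.7083 × 5 × 14.714 × 12 × 2.3095 = 5522.2
Final = 1.00 μg/mL / 5522.2 = 0.0001811 μg/mL = 0.181 ng/mL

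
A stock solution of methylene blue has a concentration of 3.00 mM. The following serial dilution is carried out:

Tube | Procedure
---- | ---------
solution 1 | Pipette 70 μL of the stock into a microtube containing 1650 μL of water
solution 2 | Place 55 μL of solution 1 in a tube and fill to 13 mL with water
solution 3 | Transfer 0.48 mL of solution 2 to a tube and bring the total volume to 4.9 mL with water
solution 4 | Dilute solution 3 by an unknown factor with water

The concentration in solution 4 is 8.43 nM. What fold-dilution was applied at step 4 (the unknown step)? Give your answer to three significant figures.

Step 1: 70 μL + 1650 μL = 1720 μL total → factor 1720/70 = 24.571
Step 2: 55 μL brought to 13 mL → factor 13000/55 = 236.36
Step 3: 0.48 mL brought to 4.9 mL → factor 4.9/0.48 = 10.208
Step 4: unknown factor x
Product of known-step factors = 59288
Overall factor = 3.00 mM / (8.43 nM) = 3.5587 × 10^5
x = 3.5587 × 10^5 / 59288 = 6.00

6.00-fold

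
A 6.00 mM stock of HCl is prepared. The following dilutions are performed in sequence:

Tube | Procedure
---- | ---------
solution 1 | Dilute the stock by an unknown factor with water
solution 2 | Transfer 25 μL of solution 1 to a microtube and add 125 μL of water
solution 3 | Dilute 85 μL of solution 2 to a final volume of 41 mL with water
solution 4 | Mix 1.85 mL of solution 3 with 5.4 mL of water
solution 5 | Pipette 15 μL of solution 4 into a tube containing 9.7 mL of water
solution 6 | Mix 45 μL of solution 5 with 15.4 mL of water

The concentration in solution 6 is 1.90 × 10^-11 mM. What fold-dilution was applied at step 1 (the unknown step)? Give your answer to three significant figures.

125-fold

Step 1: unknown factor x
Step 2: 25 μL + 125 μL = 150 μL total → factor 150/25 = 6
Step 3: 85 μL brought to 41 mL → factor 41000/85 = 482.35
Step 4: 1.85 mL + 5.4 mL = 7.25 mL total → factor 7.25/1.85 = 3.9189
Step 5: 15 μL + 9.7 mL = 9715 μL total → factor 9715/15 = 647.67
Step 6: 45 μL + 15.4 mL = 15445 μL total → factor 15445/45 = 343.22
Product of known-step factors = 2.5212 × 10^9
Overall factor = 6.00 mM / (1.90 × 10^-11 mM) = 3.1579 × 10^11
x = 3.1579 × 10^11 / 2.5212 × 10^9 = 125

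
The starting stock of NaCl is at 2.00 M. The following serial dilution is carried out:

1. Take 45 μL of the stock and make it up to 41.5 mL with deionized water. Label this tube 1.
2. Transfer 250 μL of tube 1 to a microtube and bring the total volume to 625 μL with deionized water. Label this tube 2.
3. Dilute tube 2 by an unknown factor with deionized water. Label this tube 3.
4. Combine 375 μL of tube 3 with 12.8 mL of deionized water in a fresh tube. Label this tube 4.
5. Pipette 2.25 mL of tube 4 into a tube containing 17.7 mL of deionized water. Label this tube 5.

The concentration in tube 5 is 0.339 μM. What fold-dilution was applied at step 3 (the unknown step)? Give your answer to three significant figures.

8.21-fold

Step 1: 45 μL brought to 41.5 mL → factor 41500/45 = 922.22
Step 2: 250 μL brought to 625 μL → factor 625/250 = 2.5
Step 3: unknown factor x
Step 4: 375 μL + 12.8 mL = 13175 μL total → factor 13175/375 = 35.133
Step 5: 2.25 mL + 17.7 mL = 19.95 mL total → factor 19.95/2.25 = 8.8667
Product of known-step factors = 7.1822 × 10^5
Overall factor = 2.00 M / (0.339 μM) = 5.8997 × 10^6
x = 5.8997 × 10^6 / 7.1822 × 10^5 = 8.21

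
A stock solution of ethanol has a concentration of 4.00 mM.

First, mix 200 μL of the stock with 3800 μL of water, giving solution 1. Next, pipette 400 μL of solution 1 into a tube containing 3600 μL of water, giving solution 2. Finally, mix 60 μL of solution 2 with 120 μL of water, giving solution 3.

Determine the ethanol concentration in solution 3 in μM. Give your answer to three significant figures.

6.67 μM

Step 1: 200 μL + 3800 μL = 4000 μL total → factor 4000/200 = 20
Step 2: 400 μL + 3600 μL = 4000 μL total → factor 4000/400 = 10
Step 3: 60 μL + 120 μL = 180 μL total → factor 180/60 = 3
Overall dilution factor = 20 × 10 × 3 = 600
Final = 4.00 mM / 600 = 0.006667 mM = 6.67 μM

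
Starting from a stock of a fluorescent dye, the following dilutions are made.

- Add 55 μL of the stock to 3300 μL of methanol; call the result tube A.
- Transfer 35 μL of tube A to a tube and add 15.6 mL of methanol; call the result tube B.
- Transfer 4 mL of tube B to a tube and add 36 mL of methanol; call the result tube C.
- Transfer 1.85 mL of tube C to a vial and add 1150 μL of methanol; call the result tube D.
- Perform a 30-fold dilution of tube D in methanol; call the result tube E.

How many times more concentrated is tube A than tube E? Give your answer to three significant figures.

Step 1: 55 μL + 3300 μL = 3355 μL total → factor 3355/55 = 61
Step 2: 35 μL + 15.6 mL = 15635 μL total → factor 15635/35 = 446.71
Step 3: 4 mL + 36 mL = 40 mL total → factor 40/4 = 10
Step 4: 1.85 mL + 1150 μL = 3 mL total → factor 3/1.85 = 1.6216
Step 5: 30-fold → factor 30
Dilution factor to tube A = 61; to tube E = 1.3257 × 10^7
[tube A]/[tube E] = (factor to tube E)/(factor to tube A) = 1.3257 × 10^7/61 = 2.17 × 10^5

2.17 × 10^5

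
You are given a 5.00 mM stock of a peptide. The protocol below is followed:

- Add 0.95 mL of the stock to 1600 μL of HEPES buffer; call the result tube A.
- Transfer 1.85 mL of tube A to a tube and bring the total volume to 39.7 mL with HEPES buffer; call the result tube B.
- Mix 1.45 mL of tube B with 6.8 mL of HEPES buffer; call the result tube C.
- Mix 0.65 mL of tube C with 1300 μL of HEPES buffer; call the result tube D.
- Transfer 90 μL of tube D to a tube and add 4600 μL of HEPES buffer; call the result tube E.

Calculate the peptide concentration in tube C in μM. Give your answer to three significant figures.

Step 1: 0.95 mL + 1600 μL = 2.55 mL total → factor 2.55/0.95 = 2.6842
Step 2: 1.85 mL brought to 39.7 mL → factor 39.7/1.85 = 21.459
Step 3: 1.45 mL + 6.8 mL = 8.25 mL total → factor 8.25/1.45 = 5.6897
Dilution factor through tube C = 2.6842 × 21.459 × 5.6897 = 327.73
[tube C] = 5.00 mM / 327.73 = 0.01526 mM = 15.3 μM

15.3 μM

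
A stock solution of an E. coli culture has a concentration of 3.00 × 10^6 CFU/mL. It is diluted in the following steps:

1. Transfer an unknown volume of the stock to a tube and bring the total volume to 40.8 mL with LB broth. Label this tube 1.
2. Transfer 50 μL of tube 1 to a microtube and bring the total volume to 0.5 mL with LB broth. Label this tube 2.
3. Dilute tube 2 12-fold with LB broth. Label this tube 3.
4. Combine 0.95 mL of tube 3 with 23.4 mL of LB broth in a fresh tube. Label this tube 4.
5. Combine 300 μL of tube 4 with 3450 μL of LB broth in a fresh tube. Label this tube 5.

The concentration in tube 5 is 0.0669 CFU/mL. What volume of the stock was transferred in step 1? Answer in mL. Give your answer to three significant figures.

0.0350 mL

Step 1: v brought to 40.8 mL → factor = 40.8 mL/v
Step 2: 50 μL brought to 0.5 mL → factor 500/50 = 10
Step 3: 12-fold → factor 12
Step 4: 0.95 mL + 23.4 mL = 24.35 mL total → factor 24.35/0.95 = 25.632
Step 5: 300 μL + 3450 μL = 3750 μL total → factor 3750/300 = 12.5
Product of known-step factors = 38447
Overall factor = 3.00 × 10^6 CFU/mL / (0.0669 CFU/mL) = 4.4843 × 10^7
Step-1 factor = 4.4843 × 10^7 / 38447 = 1166.3
v = 40.8 mL / 1166.3 = 0.0350 mL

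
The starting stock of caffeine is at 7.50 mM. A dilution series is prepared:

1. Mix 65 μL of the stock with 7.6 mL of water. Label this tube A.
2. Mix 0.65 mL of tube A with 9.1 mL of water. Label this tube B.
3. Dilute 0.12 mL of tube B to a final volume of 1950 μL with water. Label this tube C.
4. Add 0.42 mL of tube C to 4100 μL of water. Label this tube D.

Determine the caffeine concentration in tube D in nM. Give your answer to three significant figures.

24.2 nM

Step 1: 65 μL + 7.6 mL = 7665 μL total → factor 7665/65 = 117.92
Step 2: 0.65 mL + 9.1 mL = 9.75 mL total → factor 9.75/0.65 = 15
Step 3: 0.12 mL brought to 1950 μL → factor 1.95/0.12 = 16.25
Step 4: 0.42 mL + 4100 μL = 4.52 mL total → factor 4.52/0.42 = 10.762
Overall dilution factor = 117.92 × 15 × 16.25 × 10.762 = 3.0934 × 10^5
Final = 7.50 mM / 3.0934 × 10^5 = 2.425 × 10^-5 mM = 24.2 nM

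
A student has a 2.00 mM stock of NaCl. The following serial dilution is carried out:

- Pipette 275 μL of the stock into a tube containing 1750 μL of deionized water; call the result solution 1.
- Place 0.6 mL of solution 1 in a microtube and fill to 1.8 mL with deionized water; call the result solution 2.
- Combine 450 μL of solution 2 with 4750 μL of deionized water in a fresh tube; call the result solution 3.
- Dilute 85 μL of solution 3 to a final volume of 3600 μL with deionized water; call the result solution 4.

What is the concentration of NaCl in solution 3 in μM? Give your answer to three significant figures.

7.83 μM

Step 1: 275 μL + 1750 μL = 2025 μL total → factor 2025/275 = 7.3636
Step 2: 0.6 mL brought to 1.8 mL → factor 1.8/0.6 = 3
Step 3: 450 μL + 4750 μL = 5200 μL total → factor 5200/450 = 11.556
Dilution factor through solution 3 = 7.3636 × 3 × 11.556 = 255.27
[solution 3] = 2.00 mM / 255.27 = 0.007835 mM = 7.83 μM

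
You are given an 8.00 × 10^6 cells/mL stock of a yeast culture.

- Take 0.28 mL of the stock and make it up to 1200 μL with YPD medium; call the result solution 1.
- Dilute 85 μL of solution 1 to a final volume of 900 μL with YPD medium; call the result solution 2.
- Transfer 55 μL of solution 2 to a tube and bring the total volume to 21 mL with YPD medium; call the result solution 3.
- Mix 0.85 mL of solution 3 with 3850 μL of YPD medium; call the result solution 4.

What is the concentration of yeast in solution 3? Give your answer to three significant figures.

Step 1: 0.28 mL brought to 1200 μL → factor 1.2/0.28 = 4.2857
Step 2: 85 μL brought to 900 μL → factor 900/85 = 10.588
Step 3: 55 μL brought to 21 mL → factor 21000/55 = 381.82
Dilution factor through solution 3 = 4.2857 × 10.588 × 381.82 = 17326
[solution 3] = 8.00 × 10^6 cells/mL / 17326 = 462 cells/mL

462 cells/mL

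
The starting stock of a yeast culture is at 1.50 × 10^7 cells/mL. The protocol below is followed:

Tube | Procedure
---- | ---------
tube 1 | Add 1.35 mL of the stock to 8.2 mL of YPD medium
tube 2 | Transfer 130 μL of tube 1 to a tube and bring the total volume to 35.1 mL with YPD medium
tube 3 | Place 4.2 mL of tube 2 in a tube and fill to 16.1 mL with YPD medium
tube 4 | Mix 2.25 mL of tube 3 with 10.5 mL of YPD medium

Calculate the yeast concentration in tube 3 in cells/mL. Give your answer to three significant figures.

2.05 × 10^3 cells/mL

Step 1: 1.35 mL + 8.2 mL = 9.55 mL total → factor 9.55/1.35 = 7.0741
Step 2: 130 μL brought to 35.1 mL → factor 35100/130 = 270
Step 3: 4.2 mL brought to 16.1 mL → factor 16.1/4.2 = 3.8333
Dilution factor through tube 3 = 7.0741 × 270 × 3.8333 = 7321.7
[tube 3] = 1.50 × 10^7 cells/mL / 7321.7 = 2.05 × 10^3 cells/mL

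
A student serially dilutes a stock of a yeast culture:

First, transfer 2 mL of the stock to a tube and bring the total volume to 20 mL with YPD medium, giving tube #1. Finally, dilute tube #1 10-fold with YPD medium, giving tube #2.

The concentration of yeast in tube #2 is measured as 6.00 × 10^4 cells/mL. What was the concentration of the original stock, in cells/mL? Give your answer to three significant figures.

6.00 × 10^6 cells/mL

Step 1: 2 mL brought to 20 mL → factor 20/2 = 10
Step 2: 10-fold → factor 10
Overall dilution factor = 10 × 10 = 100
Stock = 6.00 × 10^4 cells/mL × 100 = 6.00 × 10^6 cells/mL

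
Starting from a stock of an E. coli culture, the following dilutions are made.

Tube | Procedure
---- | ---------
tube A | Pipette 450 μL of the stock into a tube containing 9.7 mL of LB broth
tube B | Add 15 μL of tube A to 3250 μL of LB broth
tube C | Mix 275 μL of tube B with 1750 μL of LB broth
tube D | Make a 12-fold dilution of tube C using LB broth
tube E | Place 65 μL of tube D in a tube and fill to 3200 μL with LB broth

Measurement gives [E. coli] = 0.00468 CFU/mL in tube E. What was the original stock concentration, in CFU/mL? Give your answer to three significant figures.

Step 1: 450 μL + 9.7 mL = 10150 μL total → factor 10150/450 = 22.556
Step 2: 15 μL + 3250 μL = 3265 μL total → factor 3265/15 = 217.67
Step 3: 275 μL + 1750 μL = 2025 μL total → factor 2025/275 = 7.3636
Step 4: 12-fold → factor 12
Step 5: 65 μL brought to 3200 μL → factor 3200/65 = 49.231
Overall dilution factor = 22.556 × 217.67 × 7.3636 × 12 × 49.231 = 2.1358 × 10^7
Stock = 0.00468 CFU/mL × 2.1358 × 10^7 = 1.00 × 10^5 CFU/mL

1.00 × 10^5 CFU/mL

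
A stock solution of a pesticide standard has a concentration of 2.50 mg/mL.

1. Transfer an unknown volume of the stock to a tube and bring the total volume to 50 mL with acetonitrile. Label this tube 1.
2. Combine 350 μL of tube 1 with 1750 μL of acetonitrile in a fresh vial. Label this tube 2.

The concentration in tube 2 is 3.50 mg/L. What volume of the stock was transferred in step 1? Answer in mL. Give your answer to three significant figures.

Step 1: v brought to 50 mL → factor = 50 mL/v
Step 2: 350 μL + 1750 μL = 2100 μL total → factor 2100/350 = 6
Product of known-step factors = 6
Overall factor = 2.50 mg/mL / (3.50 mg/L) = 714.29
Step-1 factor = 714.29 / 6 = 119.05
v = 50 mL / 119.05 = 0.420 mL

0.420 mL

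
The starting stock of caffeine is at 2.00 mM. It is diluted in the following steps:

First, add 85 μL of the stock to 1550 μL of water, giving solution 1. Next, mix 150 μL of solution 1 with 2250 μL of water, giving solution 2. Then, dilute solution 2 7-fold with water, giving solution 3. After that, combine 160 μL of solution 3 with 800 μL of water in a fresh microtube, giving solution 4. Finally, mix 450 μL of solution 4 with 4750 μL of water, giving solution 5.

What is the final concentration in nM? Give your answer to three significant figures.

13.4 nM

Step 1: 85 μL + 1550 μL = 1635 μL total → factor 1635/85 = 19.235
Step 2: 150 μL + 2250 μL = 2400 μL total → factor 2400/150 = 16
Step 3: 7-fold → factor 7
Step 4: 160 μL + 800 μL = 960 μL total → factor 960/160 = 6
Step 5: 450 μL + 4750 μL = 5200 μL total → factor 5200/450 = 11.556
Overall dilution factor = 19.235 × 16 × 7 × 6 × 11.556 = 1.4937 × 10^5
Final = 2.00 mM / 1.4937 × 10^5 = 1.339 × 10^-5 mM = 13.4 nM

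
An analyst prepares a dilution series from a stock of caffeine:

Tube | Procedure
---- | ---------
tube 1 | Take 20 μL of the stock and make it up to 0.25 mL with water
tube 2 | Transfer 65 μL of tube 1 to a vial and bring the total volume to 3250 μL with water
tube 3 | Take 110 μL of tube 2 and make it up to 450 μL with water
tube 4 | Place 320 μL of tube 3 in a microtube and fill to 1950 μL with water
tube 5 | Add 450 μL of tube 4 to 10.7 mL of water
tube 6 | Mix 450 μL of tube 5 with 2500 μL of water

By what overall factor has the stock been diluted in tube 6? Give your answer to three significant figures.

2.53 × 10^6

Step 1: 20 μL brought to 0.25 mL → factor 250/20 = 12.5
Step 2: 65 μL brought to 3250 μL → factor 3250/65 = 50
Step 3: 110 μL brought to 450 μL → factor 450/110 = 4.0909
Step 4: 320 μL brought to 1950 μL → factor 1950/320 = 6.0938
Step 5: 450 μL + 10.7 mL = 11150 μL total → factor 11150/450 = 24.778
Step 6: 450 μL + 2500 μL = 2950 μL total → factor 2950/450 = 6.5556
Overall dilution factor = 12.5 × 50 × 4.0909 × 6.0938 × 24.778 × 6.5556 = 2.5308 × 10^6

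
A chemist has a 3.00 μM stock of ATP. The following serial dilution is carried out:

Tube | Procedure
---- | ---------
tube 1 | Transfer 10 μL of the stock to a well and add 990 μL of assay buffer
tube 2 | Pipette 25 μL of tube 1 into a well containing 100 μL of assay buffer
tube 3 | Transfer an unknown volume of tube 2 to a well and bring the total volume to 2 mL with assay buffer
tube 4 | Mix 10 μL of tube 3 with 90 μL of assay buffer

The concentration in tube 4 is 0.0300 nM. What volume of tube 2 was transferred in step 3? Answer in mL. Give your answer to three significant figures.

0.100 mL

Step 1: 10 μL + 990 μL = 1000 μL total → factor 1000/10 = 100
Step 2: 25 μL + 100 μL = 125 μL total → factor 125/25 = 5
Step 3: v brought to 2 mL → factor = 2 mL/v
Step 4: 10 μL + 90 μL = 100 μL total → factor 100/10 = 10
Product of known-step factors = 5000
Overall factor = 3.00 μM / (0.0300 nM) = 1 × 10^5
Step-3 factor = 1 × 10^5 / 5000 = 20
v = 2 mL / 20 = 0.100 mL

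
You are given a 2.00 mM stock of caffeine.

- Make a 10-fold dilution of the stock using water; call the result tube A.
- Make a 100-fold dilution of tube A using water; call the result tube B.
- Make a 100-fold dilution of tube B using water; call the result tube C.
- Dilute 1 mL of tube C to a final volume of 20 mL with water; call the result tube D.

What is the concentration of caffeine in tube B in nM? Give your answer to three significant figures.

Step 1: 10-fold → factor 10
Step 2: 100-fold → factor 100
Dilution factor through tube B = 10 × 100 = 1000
[tube B] = 2.00 mM / 1000 = 0.002000 mM = 2.00 × 10^3 nM

2.00 × 10^3 nM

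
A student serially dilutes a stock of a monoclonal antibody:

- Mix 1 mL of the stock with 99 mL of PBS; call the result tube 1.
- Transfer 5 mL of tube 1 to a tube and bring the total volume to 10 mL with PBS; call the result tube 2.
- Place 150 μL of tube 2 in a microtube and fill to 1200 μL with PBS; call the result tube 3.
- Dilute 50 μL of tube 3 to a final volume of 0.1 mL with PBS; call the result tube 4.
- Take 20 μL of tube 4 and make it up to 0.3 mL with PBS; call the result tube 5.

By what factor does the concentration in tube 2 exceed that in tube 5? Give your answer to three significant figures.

Step 1: 1 mL + 99 mL = 100 mL total → factor 100/1 = 100
Step 2: 5 mL brought to 10 mL → factor 10/5 = 2
Step 3: 150 μL brought to 1200 μL → factor 1200/150 = 8
Step 4: 50 μL brought to 0.1 mL → factor 100/50 = 2
Step 5: 20 μL brought to 0.3 mL → factor 300/20 = 15
Dilution factor to tube 2 = 200; to tube 5 = 48000
[tube 2]/[tube 5] = (factor to tube 5)/(factor to tube 2) = 48000/200 = 240

240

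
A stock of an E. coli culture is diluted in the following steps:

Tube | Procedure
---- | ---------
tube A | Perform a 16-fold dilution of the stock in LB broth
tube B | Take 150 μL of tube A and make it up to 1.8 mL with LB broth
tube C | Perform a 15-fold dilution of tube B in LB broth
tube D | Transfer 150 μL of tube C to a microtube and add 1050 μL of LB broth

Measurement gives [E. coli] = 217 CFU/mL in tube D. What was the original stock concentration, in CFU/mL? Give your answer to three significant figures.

5.00 × 10^6 CFU/mL

Step 1: 16-fold → factor 16
Step 2: 150 μL brought to 1.8 mL → factor 1800/150 = 12
Step 3: 15-fold → factor 15
Step 4: 150 μL + 1050 μL = 1200 μL total → factor 1200/150 = 8
Overall dilution factor = 16 × 12 × 15 × 8 = 23040
Stock = 217 CFU/mL × 23040 = 5.00 × 10^6 CFU/mL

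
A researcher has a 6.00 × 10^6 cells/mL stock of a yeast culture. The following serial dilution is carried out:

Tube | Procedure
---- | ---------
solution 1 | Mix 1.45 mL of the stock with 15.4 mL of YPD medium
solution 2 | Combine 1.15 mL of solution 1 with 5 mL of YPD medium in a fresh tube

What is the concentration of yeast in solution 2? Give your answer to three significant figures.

9.65 × 10^4 cells/mL

Step 1: 1.45 mL + 15.4 mL = 16.85 mL total → factor 16.85/1.45 = 11.621
Step 2: 1.15 mL + 5 mL = 6.15 mL total → factor 6.15/1.15 = 5.3478
Overall dilution factor = 11.621 × 5.3478 = 62.145
Final = 6.00 × 10^6 cells/mL / 62.145 = 9.65 × 10^4 cells/mL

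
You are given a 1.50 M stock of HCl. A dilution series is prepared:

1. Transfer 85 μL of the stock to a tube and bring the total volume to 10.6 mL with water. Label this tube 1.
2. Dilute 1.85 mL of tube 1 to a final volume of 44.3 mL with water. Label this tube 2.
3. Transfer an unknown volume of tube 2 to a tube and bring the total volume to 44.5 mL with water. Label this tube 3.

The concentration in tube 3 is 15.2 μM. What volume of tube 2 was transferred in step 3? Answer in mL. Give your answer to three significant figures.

Step 1: 85 μL brought to 10.6 mL → factor 10600/85 = 124.71
Step 2: 1.85 mL brought to 44.3 mL → factor 44.3/1.85 = 23.946
Step 3: v brought to 44.5 mL → factor = 44.5 mL/v
Product of known-step factors = 2986.2
Overall factor = 1.50 M / (15.2 μM) = 98684
Step-3 factor = 98684 / 2986.2 = 33.047
v = 44.5 mL / 33.047 = 1.35 mL

1.35 mL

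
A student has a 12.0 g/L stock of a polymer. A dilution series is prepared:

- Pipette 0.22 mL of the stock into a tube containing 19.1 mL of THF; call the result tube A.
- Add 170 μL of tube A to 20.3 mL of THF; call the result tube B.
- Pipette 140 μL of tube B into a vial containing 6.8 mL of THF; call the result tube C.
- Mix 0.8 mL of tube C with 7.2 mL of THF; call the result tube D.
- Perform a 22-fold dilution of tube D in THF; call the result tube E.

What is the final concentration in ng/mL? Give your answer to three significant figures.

Step 1: 0.22 mL + 19.1 mL = 19.32 mL total → factor 19.32/0.22 = 87.818
Step 2: 170 μL + 20.3 mL = 20470 μL total → factor 20470/170 = 120.41
Step 3: 140 μL + 6.8 mL = 6940 μL total → factor 6940/140 = 49.571
Step 4: 0.8 mL + 7.2 mL = 8 mL total → factor 8/0.8 = 10
Step 5: 22-fold → factor 22
Overall dilution factor = 87.818 × 120.41 × 49.571 × 10 × 22 = 1.1532 × 10^8
Final = 12.0 g/L / 1.1532 × 10^8 = 1.041 × 10^-7 g/L = 0.104 ng/mL

0.104 ng/mL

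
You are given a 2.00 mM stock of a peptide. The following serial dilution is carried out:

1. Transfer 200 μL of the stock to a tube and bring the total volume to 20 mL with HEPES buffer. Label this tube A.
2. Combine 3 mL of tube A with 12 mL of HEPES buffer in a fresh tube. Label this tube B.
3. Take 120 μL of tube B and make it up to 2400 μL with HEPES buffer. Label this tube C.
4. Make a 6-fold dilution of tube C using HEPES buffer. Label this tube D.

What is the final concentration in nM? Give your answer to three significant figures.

Step 1: 200 μL brought to 20 mL → factor 20000/200 = 100
Step 2: 3 mL + 12 mL = 15 mL total → factor 15/3 = 5
Step 3: 120 μL brought to 2400 μL → factor 2400/120 = 20
Step 4: 6-fold → factor 6
Overall dilution factor = 100 × 5 × 20 × 6 = 60000
Final = 2.00 mM / 60000 = 3.333 × 10^-5 mM = 33.3 nM

33.3 nM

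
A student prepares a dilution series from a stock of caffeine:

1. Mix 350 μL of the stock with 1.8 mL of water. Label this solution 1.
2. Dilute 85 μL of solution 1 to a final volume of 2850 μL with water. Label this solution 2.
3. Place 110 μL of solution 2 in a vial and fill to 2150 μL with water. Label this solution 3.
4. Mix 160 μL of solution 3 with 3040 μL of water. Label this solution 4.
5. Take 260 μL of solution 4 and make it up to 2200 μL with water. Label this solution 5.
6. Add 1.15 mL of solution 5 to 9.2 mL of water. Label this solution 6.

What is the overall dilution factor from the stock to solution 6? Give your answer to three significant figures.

Step 1: 350 μL + 1.8 mL = 2150 μL total → factor 2150/350 = 6.1429
Step 2: 85 μL brought to 2850 μL → factor 2850/85 = 33.529
Step 3: 110 μL brought to 2150 μL → factor 2150/110 = 19.545
Step 4: 160 μL + 3040 μL = 3200 μL total → factor 3200/160 = 20
Step 5: 260 μL brought to 2200 μL → factor 2200/260 = 8.4615
Step 6: 1.15 mL + 9.2 mL = 10.35 mL total → factor 10.35/1.15 = 9
Overall dilution factor = 6.1429 × 33.529 × 19.545 × 20 × 8.4615 × 9 = 6.1315 × 10^6

6.13 × 10^6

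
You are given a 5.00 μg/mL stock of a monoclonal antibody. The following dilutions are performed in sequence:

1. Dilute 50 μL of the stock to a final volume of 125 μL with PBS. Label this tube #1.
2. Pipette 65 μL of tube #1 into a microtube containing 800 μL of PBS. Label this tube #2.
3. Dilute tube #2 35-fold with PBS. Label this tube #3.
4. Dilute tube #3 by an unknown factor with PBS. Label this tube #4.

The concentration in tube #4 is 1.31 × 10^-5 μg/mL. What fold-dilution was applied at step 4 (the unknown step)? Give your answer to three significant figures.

Step 1: 50 μL brought to 125 μL → factor 125/50 = 2.5
Step 2: 65 μL + 800 μL = 865 μL total → factor 865/65 = 13.308
Step 3: 35-fold → factor 35
Step 4: unknown factor x
Product of known-step factors = 1164.4
Overall factor = 5.00 μg/mL / (1.31 × 10^-5 μg/mL) = 3.8168 × 10^5
x = 3.8168 × 10^5 / 1164.4 = 328

328-fold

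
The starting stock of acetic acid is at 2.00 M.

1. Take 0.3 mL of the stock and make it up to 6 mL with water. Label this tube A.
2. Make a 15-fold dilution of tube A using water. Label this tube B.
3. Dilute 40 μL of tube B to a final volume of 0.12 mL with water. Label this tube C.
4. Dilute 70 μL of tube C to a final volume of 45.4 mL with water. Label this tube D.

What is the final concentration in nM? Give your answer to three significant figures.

Step 1: 0.3 mL brought to 6 mL → factor 6/0.3 = 20
Step 2: 15-fold → factor 15
Step 3: 40 μL brought to 0.12 mL → factor 120/40 = 3
Step 4: 70 μL brought to 45.4 mL → factor 45400/70 = 648.57
Overall dilution factor = 20 × 15 × 3 × 648.57 = 5.8371 × 10^5
Final = 2.00 M / 5.8371 × 10^5 = 3.426 × 10^-6 M = 3.43 × 10^3 nM

3.43 × 10^3 nM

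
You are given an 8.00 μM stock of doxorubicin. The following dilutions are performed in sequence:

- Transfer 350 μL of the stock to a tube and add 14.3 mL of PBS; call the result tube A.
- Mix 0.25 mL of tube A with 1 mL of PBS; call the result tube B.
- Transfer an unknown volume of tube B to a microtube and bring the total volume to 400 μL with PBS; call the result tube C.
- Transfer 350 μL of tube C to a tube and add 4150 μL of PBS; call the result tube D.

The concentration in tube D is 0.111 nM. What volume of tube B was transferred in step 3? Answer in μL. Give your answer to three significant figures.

14.9 μL

Step 1: 350 μL + 14.3 mL = 14650 μL total → factor 14650/350 = 41.857
Step 2: 0.25 mL + 1 mL = 1.25 mL total → factor 1.25/0.25 = 5
Step 3: v brought to 400 μL → factor = 400 μL/v
Step 4: 350 μL + 4150 μL = 4500 μL total → factor 4500/350 = 12.857
Product of known-step factors = 2690.8
Overall factor = 8.00 μM / (0.111 nM) = 72072
Step-3 factor = 72072 / 2690.8 = 26.784
v = 400 μL / 26.784 = 14.9 μL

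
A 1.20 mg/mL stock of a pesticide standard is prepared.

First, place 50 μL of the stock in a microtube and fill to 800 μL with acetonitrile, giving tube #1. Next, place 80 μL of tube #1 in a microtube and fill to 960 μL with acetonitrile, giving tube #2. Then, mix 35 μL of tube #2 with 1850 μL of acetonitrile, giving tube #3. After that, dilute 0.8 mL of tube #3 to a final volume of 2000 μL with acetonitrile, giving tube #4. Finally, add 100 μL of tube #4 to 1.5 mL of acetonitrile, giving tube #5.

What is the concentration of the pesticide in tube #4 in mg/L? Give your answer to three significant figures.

0.0464 mg/L

Step 1: 50 μL brought to 800 μL → factor 800/50 = 16
Step 2: 80 μL brought to 960 μL → factor 960/80 = 12
Step 3: 35 μL + 1850 μL = 1885 μL total → factor 1885/35 = 53.857
Step 4: 0.8 mL brought to 2000 μL → factor 2/0.8 = 2.5
Dilution factor through tube #4 = 16 × 12 × 53.857 × 2.5 = 25851
[tube #4] = 1.20 mg/mL / 25851 = 4.642 × 10^-5 mg/mL = 0.0464 mg/L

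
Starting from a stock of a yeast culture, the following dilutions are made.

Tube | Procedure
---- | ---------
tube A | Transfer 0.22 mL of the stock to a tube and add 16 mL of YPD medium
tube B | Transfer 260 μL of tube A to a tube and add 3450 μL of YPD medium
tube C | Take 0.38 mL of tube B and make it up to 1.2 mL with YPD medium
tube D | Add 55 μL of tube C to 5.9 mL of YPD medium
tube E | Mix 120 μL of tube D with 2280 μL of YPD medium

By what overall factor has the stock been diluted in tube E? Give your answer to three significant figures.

7.19 × 10^6

Step 1: 0.22 mL + 16 mL = 16.22 mL total → factor 16.22/0.22 = 73.727
Step 2: 260 μL + 3450 μL = 3710 μL total → factor 3710/260 = 14.269
Step 3: 0.38 mL brought to 1.2 mL → factor 1.2/0.38 = 3.1579
Step 4: 55 μL + 5.9 mL = 5955 μL total → factor 5955/55 = 108.27
Step 5: 120 μL + 2280 μL = 2400 μL total → factor 2400/120 = 20
Overall dilution factor = 73.727 × 14.269 × 3.1579 × 108.27 × 20 = 7.1941 × 10^6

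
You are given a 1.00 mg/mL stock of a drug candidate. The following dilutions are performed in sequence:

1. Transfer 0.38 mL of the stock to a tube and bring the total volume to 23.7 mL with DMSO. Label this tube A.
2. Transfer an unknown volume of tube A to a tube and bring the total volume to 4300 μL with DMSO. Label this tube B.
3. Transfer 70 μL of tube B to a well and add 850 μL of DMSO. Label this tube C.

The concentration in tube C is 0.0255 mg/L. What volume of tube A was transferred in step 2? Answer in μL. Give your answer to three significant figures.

89.9 μL

Step 1: 0.38 mL brought to 23.7 mL → factor 23.7/0.38 = 62.368
Step 2: v brought to 4300 μL → factor = 4300 μL/v
Step 3: 70 μL + 850 μL = 920 μL total → factor 920/70 = 13.143
Product of known-step factors = 819.7
Overall factor = 1.00 mg/mL / (0.0255 mg/L) = 39216
Step-2 factor = 39216 / 819.7 = 47.842
v = 4300 μL / 47.842 = 89.9 μL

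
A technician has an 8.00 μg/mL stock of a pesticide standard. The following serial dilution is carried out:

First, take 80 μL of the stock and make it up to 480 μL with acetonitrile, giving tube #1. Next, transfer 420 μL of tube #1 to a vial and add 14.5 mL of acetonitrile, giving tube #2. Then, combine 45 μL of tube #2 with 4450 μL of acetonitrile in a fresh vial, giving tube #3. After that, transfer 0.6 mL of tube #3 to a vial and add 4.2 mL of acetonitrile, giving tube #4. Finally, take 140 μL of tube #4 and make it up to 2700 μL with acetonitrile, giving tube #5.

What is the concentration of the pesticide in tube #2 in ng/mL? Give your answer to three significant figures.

Step 1: 80 μL brought to 480 μL → factor 480/80 = 6
Step 2: 420 μL + 14.5 mL = 14920 μL total → factor 14920/420 = 35.524
Dilution factor through tube #2 = 6 × 35.524 = 213.14
[tube #2] = 8.00 μg/mL / 213.14 = 0.03753 μg/mL = 37.5 ng/mL

37.5 ng/mL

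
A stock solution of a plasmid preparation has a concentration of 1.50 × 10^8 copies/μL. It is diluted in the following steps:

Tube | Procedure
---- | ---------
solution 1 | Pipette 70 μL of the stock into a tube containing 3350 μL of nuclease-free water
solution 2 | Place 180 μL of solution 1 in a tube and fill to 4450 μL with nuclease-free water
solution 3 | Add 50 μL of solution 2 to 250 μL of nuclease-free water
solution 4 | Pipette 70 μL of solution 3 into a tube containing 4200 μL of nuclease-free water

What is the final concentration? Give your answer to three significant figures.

339 copies/μL

Step 1: 70 μL + 3350 μL = 3420 μL total → factor 3420/70 = 48.857
Step 2: 180 μL brought to 4450 μL → factor 4450/180 = 24.722
Step 3: 50 μL + 250 μL = 300 μL total → factor 300/50 = 6
Step 4: 70 μL + 4200 μL = 4270 μL total → factor 4270/70 = 61
Overall dilution factor = 48.857 × 24.722 × 6 × 61 = 4.4208 × 10^5
Final = 1.50 × 10^8 copies/μL / 4.4208 × 10^5 = 339 copies/μL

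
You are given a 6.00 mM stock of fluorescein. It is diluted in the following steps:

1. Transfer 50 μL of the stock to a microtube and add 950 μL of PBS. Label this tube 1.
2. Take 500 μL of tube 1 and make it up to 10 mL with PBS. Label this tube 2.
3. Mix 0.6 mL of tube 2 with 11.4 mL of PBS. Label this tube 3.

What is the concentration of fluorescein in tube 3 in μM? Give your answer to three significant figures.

Step 1: 50 μL + 950 μL = 1000 μL total → factor 1000/50 = 20
Step 2: 500 μL brought to 10 mL → factor 10000/500 = 20
Step 3: 0.6 mL + 11.4 mL = 12 mL total → factor 12/0.6 = 20
Dilution factor through tube 3 = 20 × 20 × 20 = 8000
[tube 3] = 6.00 mM / 8000 = 0.0007500 mM = 0.750 μM

0.750 μM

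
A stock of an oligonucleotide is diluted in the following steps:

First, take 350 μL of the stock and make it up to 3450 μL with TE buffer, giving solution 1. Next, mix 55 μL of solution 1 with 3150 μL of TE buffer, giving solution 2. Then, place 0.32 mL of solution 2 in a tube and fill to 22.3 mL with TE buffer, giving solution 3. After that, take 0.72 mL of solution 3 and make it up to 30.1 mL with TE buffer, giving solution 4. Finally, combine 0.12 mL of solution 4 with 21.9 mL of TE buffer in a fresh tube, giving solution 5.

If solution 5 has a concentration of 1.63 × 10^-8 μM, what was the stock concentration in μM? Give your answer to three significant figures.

Step 1: 350 μL brought to 3450 μL → factor 3450/350 = 9.8571
Step 2: 55 μL + 3150 μL = 3205 μL total → factor 3205/55 = 58.273
Step 3: 0.32 mL brought to 22.3 mL → factor 22.3/0.32 = 69.688
Step 4: 0.72 mL brought to 30.1 mL → factor 30.1/0.72 = 41.806
Step 5: 0.12 mL + 21.9 mL = 22.02 mL total → factor 22.02/0.12 = 183.5
Overall dilution factor = 9.8571 × 58.273 × 69.688 × 41.806 × 183.5 = 3.0707 × 10^8
Stock = 1.63 × 10^-8 μM × 3.0707 × 10^8 = 5.01 μM

5.01 μM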